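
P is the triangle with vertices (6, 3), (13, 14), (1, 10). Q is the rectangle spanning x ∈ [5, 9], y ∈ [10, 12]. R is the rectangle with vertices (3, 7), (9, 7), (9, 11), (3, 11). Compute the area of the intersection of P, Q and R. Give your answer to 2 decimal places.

The intersection is the polygon with vertices (9,10), (5,10), (5,11), (9,11).
By the shoelace formula its area is 4.00.

4.00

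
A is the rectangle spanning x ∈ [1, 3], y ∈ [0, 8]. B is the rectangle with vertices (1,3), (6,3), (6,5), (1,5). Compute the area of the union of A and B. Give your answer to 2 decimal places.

22.00

By inclusion–exclusion:
Individual areas: |A| = 16, |B| = 10.
|A∩B|: x∈[1,3], y∈[3,5] → 2·2 = 4.
|A ∪ B| = 26 − 4 = 22.00.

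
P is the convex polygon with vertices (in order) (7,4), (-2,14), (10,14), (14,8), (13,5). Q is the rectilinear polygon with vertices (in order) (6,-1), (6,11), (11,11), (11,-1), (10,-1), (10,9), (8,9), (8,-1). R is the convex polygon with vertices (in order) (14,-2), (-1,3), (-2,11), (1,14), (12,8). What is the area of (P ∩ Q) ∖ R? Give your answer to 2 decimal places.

5.52

|P ∩ Q| = 23.7778.
|(P ∩ Q) ∩ R| = 18.2551.
|(P ∩ Q) ∖ R| = 23.7778 − 18.2551 = 5.52.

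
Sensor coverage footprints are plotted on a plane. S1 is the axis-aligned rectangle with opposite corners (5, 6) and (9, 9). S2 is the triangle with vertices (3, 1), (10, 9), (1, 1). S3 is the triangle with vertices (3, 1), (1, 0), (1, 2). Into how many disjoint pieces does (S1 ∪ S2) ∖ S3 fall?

(S1 ∪ S2) ∖ S3 is a single connected region.

1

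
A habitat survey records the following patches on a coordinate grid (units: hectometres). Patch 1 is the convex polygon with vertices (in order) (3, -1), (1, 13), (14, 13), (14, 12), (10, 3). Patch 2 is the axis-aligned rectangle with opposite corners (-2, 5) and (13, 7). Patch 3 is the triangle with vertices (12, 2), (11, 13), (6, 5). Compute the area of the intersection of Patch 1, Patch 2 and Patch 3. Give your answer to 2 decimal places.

9.37

The intersection is the polygon with vertices (11.546,7), (11.585,6.566), (10.889,5), (6,5), (7.25,7).
By the shoelace formula its area is 9.37.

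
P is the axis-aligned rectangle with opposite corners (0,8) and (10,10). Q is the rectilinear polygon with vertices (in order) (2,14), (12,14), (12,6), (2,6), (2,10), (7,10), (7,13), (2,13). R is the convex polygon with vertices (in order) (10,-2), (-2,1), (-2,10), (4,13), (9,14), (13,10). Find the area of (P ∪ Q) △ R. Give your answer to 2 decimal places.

|P ∪ Q| = 69.
|(P ∪ Q) ∩ R| = 60.
|(P ∪ Q) △ R| = 69 + 178.5 − 120 = 127.50.

127.50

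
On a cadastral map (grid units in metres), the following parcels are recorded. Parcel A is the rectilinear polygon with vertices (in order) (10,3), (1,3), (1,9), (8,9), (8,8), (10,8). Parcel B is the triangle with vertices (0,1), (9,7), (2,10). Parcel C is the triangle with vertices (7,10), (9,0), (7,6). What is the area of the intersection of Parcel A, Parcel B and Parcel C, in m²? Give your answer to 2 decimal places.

1.14

The intersection is the polygon with vertices (7.469,7.656), (7.765,6.176), (7.091,5.727), (7,6), (7,7.857).
By the shoelace formula its area is 1.14.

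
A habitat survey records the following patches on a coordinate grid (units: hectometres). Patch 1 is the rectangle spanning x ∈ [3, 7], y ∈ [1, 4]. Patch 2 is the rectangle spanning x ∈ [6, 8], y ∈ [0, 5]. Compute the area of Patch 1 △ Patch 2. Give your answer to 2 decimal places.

|Patch 1∩Patch 2|: x∈[6,7], y∈[1,4] → 1·3 = 3.
|Patch 1 △ Patch 2| = |Patch 1| + |Patch 2| − 2·|Patch 1∩Patch 2| = 12 + 10 − 6 = 16.00.

16.00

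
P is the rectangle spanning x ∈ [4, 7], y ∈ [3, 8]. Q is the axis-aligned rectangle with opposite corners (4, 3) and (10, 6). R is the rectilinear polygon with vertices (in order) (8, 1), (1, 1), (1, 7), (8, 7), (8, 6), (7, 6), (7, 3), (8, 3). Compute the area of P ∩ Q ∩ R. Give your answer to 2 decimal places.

9.00

The intersection is the polygon with vertices (4,3), (4,6), (7,6), (7,3).
By the shoelace formula its area is 9.00.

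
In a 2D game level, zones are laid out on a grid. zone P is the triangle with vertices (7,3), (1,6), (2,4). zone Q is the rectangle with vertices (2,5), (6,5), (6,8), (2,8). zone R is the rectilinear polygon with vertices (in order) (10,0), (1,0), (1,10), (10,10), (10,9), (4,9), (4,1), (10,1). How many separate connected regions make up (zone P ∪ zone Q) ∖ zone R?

2

(zone P ∪ zone Q) ∖ zone R splits into 2 disjoint pieces (area 1.35, area 6).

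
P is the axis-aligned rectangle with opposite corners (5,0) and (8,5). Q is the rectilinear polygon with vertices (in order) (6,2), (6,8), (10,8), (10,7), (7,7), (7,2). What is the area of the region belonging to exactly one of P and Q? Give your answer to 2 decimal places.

18.00

|P| = 15, |Q| = 9, |P∩Q| = 3.
|P △ Q| = |P| + |Q| − 2·|P∩Q| = 15 + 9 − 6 = 18.00.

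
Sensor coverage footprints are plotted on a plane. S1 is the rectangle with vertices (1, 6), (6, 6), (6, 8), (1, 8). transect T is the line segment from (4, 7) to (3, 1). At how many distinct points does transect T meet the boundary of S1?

1

The segment meets the boundary at (3.833,6).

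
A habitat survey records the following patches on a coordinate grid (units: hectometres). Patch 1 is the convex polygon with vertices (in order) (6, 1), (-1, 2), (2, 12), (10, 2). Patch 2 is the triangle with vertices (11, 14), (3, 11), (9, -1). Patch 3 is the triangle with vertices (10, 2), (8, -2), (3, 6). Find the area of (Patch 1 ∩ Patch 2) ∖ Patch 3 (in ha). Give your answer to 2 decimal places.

7.82

|Patch 1 ∩ Patch 2| = 10.8717.
|(Patch 1 ∩ Patch 2) ∩ Patch 3| = 3.0523.
|(Patch 1 ∩ Patch 2) ∖ Patch 3| = 10.8717 − 3.0523 = 7.82.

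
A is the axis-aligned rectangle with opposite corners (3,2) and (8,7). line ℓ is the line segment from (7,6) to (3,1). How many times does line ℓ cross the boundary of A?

The segment meets the boundary at (3.8,2).

1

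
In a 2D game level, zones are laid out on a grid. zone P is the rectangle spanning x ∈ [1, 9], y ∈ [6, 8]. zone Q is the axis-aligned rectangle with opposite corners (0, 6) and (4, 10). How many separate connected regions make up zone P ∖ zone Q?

1

zone P ∖ zone Q is a single connected region.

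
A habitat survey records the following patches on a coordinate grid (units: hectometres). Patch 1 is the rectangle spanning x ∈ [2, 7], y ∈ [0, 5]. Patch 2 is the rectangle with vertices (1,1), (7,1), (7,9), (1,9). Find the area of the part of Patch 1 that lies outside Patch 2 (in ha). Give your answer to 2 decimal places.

|Patch 1∩Patch 2|: x∈[2,7], y∈[1,5] → 5·4 = 20.
|Patch 1| = 25.
|Patch 1 ∖ Patch 2| = |Patch 1| − |Patch 1∩Patch 2| = 25 − 20 = 5.00.

5.00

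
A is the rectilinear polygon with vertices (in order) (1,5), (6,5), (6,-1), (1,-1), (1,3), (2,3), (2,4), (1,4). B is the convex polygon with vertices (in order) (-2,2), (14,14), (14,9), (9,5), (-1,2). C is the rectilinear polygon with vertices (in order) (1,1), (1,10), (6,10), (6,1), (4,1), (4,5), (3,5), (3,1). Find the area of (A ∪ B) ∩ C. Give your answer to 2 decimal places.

22.00

|A ∪ B| = 78.125.
|(A ∪ B) ∩ C| = 22.00.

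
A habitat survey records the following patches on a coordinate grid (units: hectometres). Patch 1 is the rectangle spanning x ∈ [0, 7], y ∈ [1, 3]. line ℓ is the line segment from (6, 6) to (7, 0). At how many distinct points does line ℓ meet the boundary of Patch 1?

2

The segment meets the boundary at (6.833,1), (6.5,3).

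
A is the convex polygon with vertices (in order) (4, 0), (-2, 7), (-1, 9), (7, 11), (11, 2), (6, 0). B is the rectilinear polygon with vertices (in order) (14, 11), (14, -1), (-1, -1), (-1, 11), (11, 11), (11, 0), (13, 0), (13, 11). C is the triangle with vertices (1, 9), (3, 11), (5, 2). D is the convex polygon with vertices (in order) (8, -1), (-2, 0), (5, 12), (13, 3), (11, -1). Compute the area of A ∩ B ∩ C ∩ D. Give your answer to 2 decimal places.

6.39

The intersection is the polygon with vertices (5,2), (2.113,7.051), (3.391,9.241).
By the shoelace formula its area is 6.39.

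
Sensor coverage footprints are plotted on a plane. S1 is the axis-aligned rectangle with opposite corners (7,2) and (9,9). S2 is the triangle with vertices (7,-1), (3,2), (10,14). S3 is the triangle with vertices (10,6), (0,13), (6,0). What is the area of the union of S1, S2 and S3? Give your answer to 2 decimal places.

By inclusion–exclusion:
Individual areas: |S1| = 14, |S2| = 34.5, |S3| = 44.
|S1∩S2| = 9.094.
|S1∩S3| = 8.7167.
|S2∩S3| = 20.0756.
|S1∩S2∩S3| = 6.2878.
|S1 ∪ S2 ∪ S3| = 92.5 − 37.8864 + 6.2878 = 60.90.

60.90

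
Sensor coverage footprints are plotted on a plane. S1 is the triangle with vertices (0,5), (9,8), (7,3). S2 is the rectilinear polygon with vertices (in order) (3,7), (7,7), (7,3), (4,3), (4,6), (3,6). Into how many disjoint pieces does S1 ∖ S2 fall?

2

S1 ∖ S2 splits into 2 disjoint pieces (area 4.7857, area 4.5).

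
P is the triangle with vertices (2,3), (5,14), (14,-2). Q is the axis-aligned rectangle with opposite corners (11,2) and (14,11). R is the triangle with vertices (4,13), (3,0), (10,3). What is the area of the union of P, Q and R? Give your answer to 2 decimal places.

By inclusion–exclusion:
Individual areas: |P| = 73.5, |Q| = 27, |R| = 44.
|P∩Q| = 0.5.
|P∩R| = 39.2533.
|Q∩R| = 0.
|P∩Q∩R| = 0.
|P ∪ Q ∪ R| = 144.5 − 39.7533 + 0 = 104.75.

104.75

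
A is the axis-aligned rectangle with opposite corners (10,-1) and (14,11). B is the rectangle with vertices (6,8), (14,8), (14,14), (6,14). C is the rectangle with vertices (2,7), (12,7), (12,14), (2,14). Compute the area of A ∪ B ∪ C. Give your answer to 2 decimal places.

By inclusion–exclusion:
Individual areas: |A| = 48, |B| = 48, |C| = 70.
|A∩B|: x∈[10,14], y∈[8,11] → 4·3 = 12.
|A∩C|: x∈[10,12], y∈[7,11] → 2·4 = 8.
|B∩C|: x∈[6,12], y∈[8,14] → 6·6 = 36.
|A∩B∩C| = 6.
|A ∪ B ∪ C| = 166 − 56 + 6 = 116.00.

116.00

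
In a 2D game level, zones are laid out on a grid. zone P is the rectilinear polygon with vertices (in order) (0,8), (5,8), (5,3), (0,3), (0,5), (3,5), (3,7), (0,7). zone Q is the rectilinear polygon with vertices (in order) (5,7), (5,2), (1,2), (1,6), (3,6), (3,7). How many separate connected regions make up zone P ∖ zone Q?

zone P ∖ zone Q splits into 2 disjoint pieces (area 5, area 2).

2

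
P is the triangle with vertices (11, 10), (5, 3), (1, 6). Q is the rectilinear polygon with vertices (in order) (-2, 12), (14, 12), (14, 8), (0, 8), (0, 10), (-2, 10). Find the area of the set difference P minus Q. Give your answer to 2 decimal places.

|P| = 23, |P∩Q| = 3.2857.
|P ∖ Q| = |P| − |P∩Q| = 23 − 3.2857 = 19.71.

19.71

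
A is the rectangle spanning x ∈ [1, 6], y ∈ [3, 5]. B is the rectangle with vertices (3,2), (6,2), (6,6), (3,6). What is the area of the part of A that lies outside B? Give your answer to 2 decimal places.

|A∩B|: x∈[3,6], y∈[3,5] → 3·2 = 6.
|A| = 10.
|A ∖ B| = |A| − |A∩B| = 10 − 6 = 4.00.

4.00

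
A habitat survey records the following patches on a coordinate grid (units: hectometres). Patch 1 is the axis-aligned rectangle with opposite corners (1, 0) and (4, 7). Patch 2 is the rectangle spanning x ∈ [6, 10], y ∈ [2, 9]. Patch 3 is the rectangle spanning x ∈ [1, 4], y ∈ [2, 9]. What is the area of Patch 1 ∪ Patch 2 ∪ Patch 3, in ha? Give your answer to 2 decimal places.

55.00

By inclusion–exclusion:
Individual areas: |Patch 1| = 21, |Patch 2| = 28, |Patch 3| = 21.
|Patch 1∩Patch 2| = 0 (no overlap).
|Patch 1∩Patch 3|: x∈[1,4], y∈[2,7] → 3·5 = 15.
|Patch 2∩Patch 3| = 0 (no overlap).
|Patch 1∩Patch 2∩Patch 3| = 0.
|Patch 1 ∪ Patch 2 ∪ Patch 3| = 70 − 15 + 0 = 55.00.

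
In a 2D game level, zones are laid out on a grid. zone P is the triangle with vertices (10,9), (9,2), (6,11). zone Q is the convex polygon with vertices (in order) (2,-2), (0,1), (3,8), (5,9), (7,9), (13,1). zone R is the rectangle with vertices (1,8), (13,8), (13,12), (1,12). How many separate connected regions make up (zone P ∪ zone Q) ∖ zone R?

1

(zone P ∪ zone Q) ∖ zone R is a single connected region.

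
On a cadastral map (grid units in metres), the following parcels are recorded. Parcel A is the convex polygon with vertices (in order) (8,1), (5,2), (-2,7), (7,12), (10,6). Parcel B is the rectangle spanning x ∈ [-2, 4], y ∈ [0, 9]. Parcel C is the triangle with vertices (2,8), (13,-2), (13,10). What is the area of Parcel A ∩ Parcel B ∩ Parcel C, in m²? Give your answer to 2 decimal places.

2.18

The intersection is the polygon with vertices (4,6.182), (2,8), (4,8.364).
By the shoelace formula its area is 2.18.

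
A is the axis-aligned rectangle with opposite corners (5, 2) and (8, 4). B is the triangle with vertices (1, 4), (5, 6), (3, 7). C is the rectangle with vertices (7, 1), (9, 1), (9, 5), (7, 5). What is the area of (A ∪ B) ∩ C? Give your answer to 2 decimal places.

The region (A ∪ B) ∩ C is the polygon with vertices (8,4), (8,2), (7,2), (7,4).
By the shoelace formula its area is 2.00.

2.00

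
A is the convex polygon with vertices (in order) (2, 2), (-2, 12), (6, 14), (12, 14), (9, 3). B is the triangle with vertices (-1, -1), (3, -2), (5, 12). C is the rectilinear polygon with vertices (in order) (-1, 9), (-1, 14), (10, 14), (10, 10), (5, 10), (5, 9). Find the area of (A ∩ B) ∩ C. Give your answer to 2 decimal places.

The region (A ∩ B) ∩ C is the polygon with vertices (5,12), (4.571,9), (3.615,9).
By the shoelace formula its area is 1.43.

1.43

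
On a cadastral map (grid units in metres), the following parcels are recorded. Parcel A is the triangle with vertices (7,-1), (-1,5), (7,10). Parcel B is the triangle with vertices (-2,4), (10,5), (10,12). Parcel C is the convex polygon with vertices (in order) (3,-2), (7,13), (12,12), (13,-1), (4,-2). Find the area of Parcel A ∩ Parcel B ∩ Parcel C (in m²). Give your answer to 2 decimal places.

The intersection is the polygon with vertices (7,10), (7,4.75), (4.75,4.562), (6.027,9.351).
By the shoelace formula its area is 7.82.

7.82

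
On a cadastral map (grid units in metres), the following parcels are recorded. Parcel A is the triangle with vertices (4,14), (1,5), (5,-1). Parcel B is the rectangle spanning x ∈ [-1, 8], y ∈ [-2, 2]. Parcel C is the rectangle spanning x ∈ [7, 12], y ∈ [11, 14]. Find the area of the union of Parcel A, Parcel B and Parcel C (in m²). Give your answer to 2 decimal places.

75.30

By inclusion–exclusion:
Individual areas: |Parcel A| = 27, |Parcel B| = 36, |Parcel C| = 15.
|Parcel A∩Parcel B| = 2.7.
|Parcel A∩Parcel C| = 0.
|Parcel B∩Parcel C| = 0 (no overlap).
|Parcel A∩Parcel B∩Parcel C| = 0.
|Parcel A ∪ Parcel B ∪ Parcel C| = 78 − 2.7 + 0 = 75.30.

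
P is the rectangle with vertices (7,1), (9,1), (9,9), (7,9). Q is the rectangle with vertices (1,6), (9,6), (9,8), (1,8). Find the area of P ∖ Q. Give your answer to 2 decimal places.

|P∩Q|: x∈[7,9], y∈[6,8] → 2·2 = 4.
|P| = 16.
|P ∖ Q| = |P| − |P∩Q| = 16 − 4 = 12.00.

12.00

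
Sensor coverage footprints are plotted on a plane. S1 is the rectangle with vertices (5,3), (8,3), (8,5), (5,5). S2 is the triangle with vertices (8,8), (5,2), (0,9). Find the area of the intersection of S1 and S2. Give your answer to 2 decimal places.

The intersection is the polygon with vertices (5,3), (5,5), (6.5,5), (5.5,3).
By the shoelace formula its area is 2.00.

2.00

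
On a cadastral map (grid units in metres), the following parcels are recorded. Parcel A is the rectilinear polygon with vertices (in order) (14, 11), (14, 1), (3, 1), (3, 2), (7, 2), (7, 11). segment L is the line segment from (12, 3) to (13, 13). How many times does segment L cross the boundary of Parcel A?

The segment meets the boundary at (12.8,11).

1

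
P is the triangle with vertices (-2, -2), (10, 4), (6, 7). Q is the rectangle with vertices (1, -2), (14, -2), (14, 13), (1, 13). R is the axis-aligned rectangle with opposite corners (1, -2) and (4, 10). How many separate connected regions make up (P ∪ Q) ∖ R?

2

(P ∪ Q) ∖ R splits into 2 disjoint pieces (area 2.8125, area 159).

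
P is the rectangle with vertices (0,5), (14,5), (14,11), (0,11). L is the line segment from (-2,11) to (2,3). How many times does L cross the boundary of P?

2

The segment meets the boundary at (1,5), (0,7).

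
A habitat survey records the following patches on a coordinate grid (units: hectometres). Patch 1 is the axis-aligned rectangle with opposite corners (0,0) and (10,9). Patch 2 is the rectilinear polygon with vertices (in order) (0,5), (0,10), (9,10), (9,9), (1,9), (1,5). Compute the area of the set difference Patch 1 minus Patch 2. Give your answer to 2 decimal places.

86.00

|Patch 1| = 90, |Patch 1∩Patch 2| = 4.
|Patch 1 ∖ Patch 2| = |Patch 1| − |Patch 1∩Patch 2| = 90 − 4 = 86.00.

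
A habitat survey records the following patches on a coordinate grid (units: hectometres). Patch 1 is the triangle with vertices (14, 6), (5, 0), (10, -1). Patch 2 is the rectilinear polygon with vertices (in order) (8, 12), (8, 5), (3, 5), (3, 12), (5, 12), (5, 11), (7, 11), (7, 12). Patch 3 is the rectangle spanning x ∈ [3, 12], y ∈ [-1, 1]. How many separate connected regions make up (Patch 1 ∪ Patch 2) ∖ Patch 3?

2

(Patch 1 ∪ Patch 2) ∖ Patch 3 splits into 2 disjoint pieces (area 11.6071, area 33).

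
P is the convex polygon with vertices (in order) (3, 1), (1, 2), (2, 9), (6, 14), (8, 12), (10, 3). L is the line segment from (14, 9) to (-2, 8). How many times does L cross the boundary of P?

2

The segment meets the boundary at (1.892,8.243), (8.74,8.671).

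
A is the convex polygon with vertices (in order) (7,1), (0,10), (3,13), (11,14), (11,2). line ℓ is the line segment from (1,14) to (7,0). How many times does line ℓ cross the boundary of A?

2

The segment meets the boundary at (6.045,2.227), (1.9,11.9).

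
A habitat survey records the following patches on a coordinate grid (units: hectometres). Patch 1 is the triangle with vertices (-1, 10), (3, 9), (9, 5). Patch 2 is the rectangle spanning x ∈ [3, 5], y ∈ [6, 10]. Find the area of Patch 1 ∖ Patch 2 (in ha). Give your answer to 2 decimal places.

3.33

|Patch 1| = 5, |Patch 1∩Patch 2| = 1.6667.
|Patch 1 ∖ Patch 2| = |Patch 1| − |Patch 1∩Patch 2| = 5 − 1.6667 = 3.33.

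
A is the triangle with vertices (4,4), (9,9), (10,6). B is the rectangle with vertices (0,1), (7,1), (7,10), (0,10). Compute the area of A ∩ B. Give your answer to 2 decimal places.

The intersection is the polygon with vertices (7,7), (7,5), (4,4).
By the shoelace formula its area is 3.00.

3.00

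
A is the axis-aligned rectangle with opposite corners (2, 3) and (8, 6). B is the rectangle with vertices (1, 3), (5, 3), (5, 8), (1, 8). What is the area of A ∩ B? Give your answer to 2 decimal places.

9.00

|A∩B|: x∈[2,5], y∈[3,6] → 3·3 = 9.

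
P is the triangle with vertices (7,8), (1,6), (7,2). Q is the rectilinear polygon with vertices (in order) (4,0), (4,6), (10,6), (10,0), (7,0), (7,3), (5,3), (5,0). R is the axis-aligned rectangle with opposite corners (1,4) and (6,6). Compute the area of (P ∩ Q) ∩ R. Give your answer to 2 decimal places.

The region (P ∩ Q) ∩ R is the polygon with vertices (4,6), (6,6), (6,4), (4,4).
By the shoelace formula its area is 4.00.

4.00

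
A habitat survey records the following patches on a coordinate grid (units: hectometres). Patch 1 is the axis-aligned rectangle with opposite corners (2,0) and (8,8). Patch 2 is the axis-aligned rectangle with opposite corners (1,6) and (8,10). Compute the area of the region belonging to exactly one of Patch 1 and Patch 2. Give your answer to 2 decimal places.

52.00

|Patch 1∩Patch 2|: x∈[2,8], y∈[6,8] → 6·2 = 12.
|Patch 1 △ Patch 2| = |Patch 1| + |Patch 2| − 2·|Patch 1∩Patch 2| = 48 + 28 − 24 = 52.00.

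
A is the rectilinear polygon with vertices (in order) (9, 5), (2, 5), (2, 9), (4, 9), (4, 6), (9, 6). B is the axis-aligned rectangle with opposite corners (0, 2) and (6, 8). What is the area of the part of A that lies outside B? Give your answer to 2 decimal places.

|A| = 13, |A∩B| = 8.
|A ∖ B| = |A| − |A∩B| = 13 − 8 = 5.00.

5.00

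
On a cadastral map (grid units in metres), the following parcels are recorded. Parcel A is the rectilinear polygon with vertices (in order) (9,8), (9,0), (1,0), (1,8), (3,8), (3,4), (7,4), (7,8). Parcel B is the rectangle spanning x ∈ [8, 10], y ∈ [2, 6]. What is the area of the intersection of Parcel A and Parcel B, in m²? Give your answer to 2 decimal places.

4.00

The intersection is the polygon with vertices (9,2), (8,2), (8,6), (9,6).
By the shoelace formula its area is 4.00.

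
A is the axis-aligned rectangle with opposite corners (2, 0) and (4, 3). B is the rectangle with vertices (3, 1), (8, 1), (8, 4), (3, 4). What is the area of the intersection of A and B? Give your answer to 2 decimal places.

|A∩B|: x∈[3,4], y∈[1,3] → 1·2 = 2.

2.00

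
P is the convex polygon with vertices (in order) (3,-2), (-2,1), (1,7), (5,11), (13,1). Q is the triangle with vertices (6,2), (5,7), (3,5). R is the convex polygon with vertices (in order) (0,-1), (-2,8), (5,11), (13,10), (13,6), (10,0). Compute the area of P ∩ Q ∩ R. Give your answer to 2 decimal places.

The intersection is the polygon with vertices (5,7), (6,2), (3,5).
By the shoelace formula its area is 6.00.

6.00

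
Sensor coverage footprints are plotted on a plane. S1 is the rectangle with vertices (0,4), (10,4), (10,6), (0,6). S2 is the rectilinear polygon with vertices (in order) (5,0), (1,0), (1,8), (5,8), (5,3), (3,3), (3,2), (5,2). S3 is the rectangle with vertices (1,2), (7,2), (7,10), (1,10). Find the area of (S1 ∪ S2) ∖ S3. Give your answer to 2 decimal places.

|S1 ∪ S2| = 42.
|(S1 ∪ S2) ∩ S3| = 26.
|(S1 ∪ S2) ∖ S3| = 42 − 26 = 16.00.

16.00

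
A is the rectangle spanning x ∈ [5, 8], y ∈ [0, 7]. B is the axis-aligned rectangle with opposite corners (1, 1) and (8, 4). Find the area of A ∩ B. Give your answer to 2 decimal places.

|A∩B|: x∈[5,8], y∈[1,4] → 3·3 = 9.

9.00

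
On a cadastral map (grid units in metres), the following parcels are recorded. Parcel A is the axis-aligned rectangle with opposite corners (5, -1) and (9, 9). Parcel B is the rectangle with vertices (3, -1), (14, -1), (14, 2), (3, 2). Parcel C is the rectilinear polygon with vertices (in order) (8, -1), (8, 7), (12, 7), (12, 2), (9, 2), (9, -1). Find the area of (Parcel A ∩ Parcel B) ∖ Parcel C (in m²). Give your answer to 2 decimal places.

9.00

|Parcel A ∩ Parcel B| = 12.
|(Parcel A ∩ Parcel B) ∩ Parcel C| = 3.
|(Parcel A ∩ Parcel B) ∖ Parcel C| = 12 − 3 = 9.00.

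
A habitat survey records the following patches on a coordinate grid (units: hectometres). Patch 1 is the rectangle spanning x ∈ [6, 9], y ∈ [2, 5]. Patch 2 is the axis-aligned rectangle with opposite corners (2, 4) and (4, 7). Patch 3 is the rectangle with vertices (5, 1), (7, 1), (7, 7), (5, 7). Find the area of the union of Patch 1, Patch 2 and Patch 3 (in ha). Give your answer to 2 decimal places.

By inclusion–exclusion:
Individual areas: |Patch 1| = 9, |Patch 2| = 6, |Patch 3| = 12.
|Patch 1∩Patch 2| = 0 (no overlap).
|Patch 1∩Patch 3|: x∈[6,7], y∈[2,5] → 1·3 = 3.
|Patch 2∩Patch 3| = 0 (no overlap).
|Patch 1∩Patch 2∩Patch 3| = 0.
|Patch 1 ∪ Patch 2 ∪ Patch 3| = 27 − 3 + 0 = 24.00.

24.00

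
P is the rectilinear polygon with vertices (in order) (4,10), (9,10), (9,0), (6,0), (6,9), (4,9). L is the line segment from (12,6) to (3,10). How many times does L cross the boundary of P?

The segment meets the boundary at (4,9.556), (5.25,9), (6,8.667), (9,7.333).

4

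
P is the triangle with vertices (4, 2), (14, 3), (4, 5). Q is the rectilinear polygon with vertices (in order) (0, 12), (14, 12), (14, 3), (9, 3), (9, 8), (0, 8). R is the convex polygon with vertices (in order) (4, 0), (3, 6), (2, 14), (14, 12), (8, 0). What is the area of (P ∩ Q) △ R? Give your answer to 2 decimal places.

108.18

|P ∩ Q| = 2.5.
|(P ∩ Q) ∩ R| = 0.6591.
|(P ∩ Q) △ R| = 2.5 + 107 − 1.3182 = 108.18.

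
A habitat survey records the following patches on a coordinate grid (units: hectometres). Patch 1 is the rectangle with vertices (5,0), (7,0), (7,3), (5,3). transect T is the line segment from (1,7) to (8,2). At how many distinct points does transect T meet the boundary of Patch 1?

The segment meets the boundary at (7,2.714), (6.6,3).

2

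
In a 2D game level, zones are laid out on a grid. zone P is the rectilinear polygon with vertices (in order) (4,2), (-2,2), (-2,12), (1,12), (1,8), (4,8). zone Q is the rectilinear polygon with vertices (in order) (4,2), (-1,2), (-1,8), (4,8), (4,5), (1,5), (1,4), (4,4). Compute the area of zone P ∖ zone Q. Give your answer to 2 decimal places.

|zone P| = 48, |zone P∩zone Q| = 27.
|zone P ∖ zone Q| = |zone P| − |zone P∩zone Q| = 48 − 27 = 21.00.

21.00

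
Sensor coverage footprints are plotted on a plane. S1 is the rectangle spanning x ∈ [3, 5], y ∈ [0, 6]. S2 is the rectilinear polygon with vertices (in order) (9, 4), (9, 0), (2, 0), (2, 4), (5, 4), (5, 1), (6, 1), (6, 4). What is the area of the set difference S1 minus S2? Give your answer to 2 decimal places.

|S1| = 12, |S1∩S2| = 8.
|S1 ∖ S2| = |S1| − |S1∩S2| = 12 − 8 = 4.00.

4.00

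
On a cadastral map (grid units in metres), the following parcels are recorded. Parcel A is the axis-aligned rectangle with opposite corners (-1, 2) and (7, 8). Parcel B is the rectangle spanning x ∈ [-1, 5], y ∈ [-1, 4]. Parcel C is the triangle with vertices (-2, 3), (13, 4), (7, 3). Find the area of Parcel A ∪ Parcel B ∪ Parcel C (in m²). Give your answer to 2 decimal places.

67.83

By inclusion–exclusion:
Individual areas: |Parcel A| = 48, |Parcel B| = 30, |Parcel C| = 4.5.
|Parcel A∩Parcel B|: x∈[-1,5], y∈[2,4] → 6·2 = 12.
|Parcel A∩Parcel C| = 2.6667.
|Parcel B∩Parcel C| = 1.6.
|Parcel A∩Parcel B∩Parcel C| = 1.6.
|Parcel A ∪ Parcel B ∪ Parcel C| = 82.5 − 16.2667 + 1.6 = 67.83.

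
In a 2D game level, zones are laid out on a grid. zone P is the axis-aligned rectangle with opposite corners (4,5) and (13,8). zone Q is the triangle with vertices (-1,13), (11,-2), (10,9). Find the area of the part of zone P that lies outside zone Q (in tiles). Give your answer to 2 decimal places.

9.54

|zone P| = 27, |zone P∩zone Q| = 17.4568.
|zone P ∖ zone Q| = |zone P| − |zone P∩zone Q| = 27 − 17.4568 = 9.54.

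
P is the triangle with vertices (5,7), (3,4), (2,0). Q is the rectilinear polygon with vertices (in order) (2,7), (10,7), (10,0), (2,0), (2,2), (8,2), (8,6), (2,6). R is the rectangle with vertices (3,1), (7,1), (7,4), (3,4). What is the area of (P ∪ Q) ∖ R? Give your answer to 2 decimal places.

29.43

|P ∪ Q| = 34.0238.
|(P ∪ Q) ∩ R| = 4.5952.
|(P ∪ Q) ∖ R| = 34.0238 − 4.5952 = 29.43.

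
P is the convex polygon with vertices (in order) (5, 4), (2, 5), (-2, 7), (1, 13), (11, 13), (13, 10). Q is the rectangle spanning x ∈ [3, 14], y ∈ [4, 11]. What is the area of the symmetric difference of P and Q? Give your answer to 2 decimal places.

76.50

|P| = 89.5, |Q| = 77, |P∩Q| = 45.
|P △ Q| = |P| + |Q| − 2·|P∩Q| = 89.5 + 77 − 90 = 76.50.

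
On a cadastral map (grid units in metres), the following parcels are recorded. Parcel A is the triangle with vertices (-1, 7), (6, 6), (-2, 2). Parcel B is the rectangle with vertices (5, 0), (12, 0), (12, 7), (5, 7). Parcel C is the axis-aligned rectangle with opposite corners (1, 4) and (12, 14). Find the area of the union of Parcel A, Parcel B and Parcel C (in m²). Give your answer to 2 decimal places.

148.21

By inclusion–exclusion:
Individual areas: |Parcel A| = 18, |Parcel B| = 49, |Parcel C| = 110.
|Parcel A∩Parcel B| = 0.3214.
|Parcel A∩Parcel C| = 7.7857.
|Parcel B∩Parcel C|: x∈[5,12], y∈[4,7] → 7·3 = 21.
|Parcel A∩Parcel B∩Parcel C| = 0.3214.
|Parcel A ∪ Parcel B ∪ Parcel C| = 177 − 29.1071 + 0.3214 = 148.21.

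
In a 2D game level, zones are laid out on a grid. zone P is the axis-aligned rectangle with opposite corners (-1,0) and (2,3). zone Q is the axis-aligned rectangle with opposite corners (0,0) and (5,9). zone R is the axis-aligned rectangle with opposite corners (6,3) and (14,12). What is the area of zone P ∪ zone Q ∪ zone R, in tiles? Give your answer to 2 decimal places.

120.00

By inclusion–exclusion:
Individual areas: |zone P| = 9, |zone Q| = 45, |zone R| = 72.
|zone P∩zone Q|: x∈[0,2], y∈[0,3] → 2·3 = 6.
|zone P∩zone R| = 0 (no overlap).
|zone Q∩zone R| = 0 (no overlap).
|zone P∩zone Q∩zone R| = 0.
|zone P ∪ zone Q ∪ zone R| = 126 − 6 + 0 = 120.00.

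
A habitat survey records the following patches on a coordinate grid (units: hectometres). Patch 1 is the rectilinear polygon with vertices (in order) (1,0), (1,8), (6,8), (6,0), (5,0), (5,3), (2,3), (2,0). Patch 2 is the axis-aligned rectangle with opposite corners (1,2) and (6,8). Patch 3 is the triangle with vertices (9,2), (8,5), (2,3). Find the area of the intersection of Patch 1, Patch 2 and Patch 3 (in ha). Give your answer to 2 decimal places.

The intersection is the polygon with vertices (6,2.429), (5,2.571), (5,3), (2,3), (6,4.333).
By the shoelace formula its area is 3.17.

3.17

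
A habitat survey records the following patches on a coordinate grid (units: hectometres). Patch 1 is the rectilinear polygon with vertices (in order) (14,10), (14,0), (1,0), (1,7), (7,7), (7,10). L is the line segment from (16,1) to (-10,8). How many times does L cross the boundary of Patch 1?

2

The segment meets the boundary at (1,5.038), (14,1.538).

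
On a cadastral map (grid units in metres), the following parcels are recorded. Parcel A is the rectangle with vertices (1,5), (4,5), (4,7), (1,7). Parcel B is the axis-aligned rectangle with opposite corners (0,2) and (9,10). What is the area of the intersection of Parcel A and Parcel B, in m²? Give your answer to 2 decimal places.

|Parcel A∩Parcel B|: x∈[1,4], y∈[5,7] → 3·2 = 6.

6.00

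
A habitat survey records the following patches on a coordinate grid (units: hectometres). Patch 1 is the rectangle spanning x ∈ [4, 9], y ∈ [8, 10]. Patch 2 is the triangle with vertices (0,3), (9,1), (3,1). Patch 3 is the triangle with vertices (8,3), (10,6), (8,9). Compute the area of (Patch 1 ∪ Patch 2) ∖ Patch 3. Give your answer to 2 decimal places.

15.67

|Patch 1 ∪ Patch 2| = 16.
|(Patch 1 ∪ Patch 2) ∩ Patch 3| = 0.3333.
|(Patch 1 ∪ Patch 2) ∖ Patch 3| = 16 − 0.3333 = 15.67.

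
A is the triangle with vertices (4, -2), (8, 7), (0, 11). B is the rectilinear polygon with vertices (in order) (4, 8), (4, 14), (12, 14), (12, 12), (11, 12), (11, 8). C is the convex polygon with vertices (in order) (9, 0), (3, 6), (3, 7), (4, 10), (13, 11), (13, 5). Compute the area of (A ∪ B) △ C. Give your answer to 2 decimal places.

95.92

|A ∪ B| = 87.
|(A ∪ B) ∩ C| = 33.0409.
|(A ∪ B) △ C| = 87 + 75 − 66.0818 = 95.92.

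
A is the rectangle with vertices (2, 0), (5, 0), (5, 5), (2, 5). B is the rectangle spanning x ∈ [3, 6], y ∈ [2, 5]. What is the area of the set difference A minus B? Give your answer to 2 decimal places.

9.00

|A∩B|: x∈[3,5], y∈[2,5] → 2·3 = 6.
|A| = 15.
|A ∖ B| = |A| − |A∩B| = 15 − 6 = 9.00.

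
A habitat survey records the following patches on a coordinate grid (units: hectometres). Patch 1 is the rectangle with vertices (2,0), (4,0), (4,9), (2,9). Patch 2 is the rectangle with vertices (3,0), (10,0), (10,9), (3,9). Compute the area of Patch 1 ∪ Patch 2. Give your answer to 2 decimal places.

By inclusion–exclusion:
Individual areas: |Patch 1| = 18, |Patch 2| = 63.
|Patch 1∩Patch 2|: x∈[3,4], y∈[0,9] → 1·9 = 9.
|Patch 1 ∪ Patch 2| = 81 − 9 = 72.00.

72.00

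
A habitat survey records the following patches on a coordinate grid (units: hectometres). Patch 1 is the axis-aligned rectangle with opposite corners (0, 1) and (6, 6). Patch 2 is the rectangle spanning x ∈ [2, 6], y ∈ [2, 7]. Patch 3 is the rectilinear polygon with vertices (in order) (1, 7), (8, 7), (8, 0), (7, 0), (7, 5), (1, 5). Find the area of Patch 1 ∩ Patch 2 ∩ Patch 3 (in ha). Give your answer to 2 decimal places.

The intersection is the polygon with vertices (2,6), (6,6), (6,5), (2,5).
By the shoelace formula its area is 4.00.

4.00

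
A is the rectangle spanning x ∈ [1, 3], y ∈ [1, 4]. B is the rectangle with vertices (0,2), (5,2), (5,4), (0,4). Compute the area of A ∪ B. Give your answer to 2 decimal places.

By inclusion–exclusion:
Individual areas: |A| = 6, |B| = 10.
|A∩B|: x∈[1,3], y∈[2,4] → 2·2 = 4.
|A ∪ B| = 16 − 4 = 12.00.

12.00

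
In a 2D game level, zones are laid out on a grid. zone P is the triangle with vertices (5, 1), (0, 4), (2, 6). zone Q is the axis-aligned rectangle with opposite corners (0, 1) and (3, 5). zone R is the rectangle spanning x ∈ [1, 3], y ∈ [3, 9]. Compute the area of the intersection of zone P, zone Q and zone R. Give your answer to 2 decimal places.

3.73

The intersection is the polygon with vertices (2.6,5), (3,4.333), (3,3), (1.667,3), (1,3.4), (1,5).
By the shoelace formula its area is 3.73.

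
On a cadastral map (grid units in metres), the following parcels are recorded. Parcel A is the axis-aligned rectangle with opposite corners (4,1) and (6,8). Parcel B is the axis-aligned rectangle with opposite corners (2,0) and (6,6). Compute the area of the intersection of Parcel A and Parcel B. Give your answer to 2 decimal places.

10.00

|Parcel A∩Parcel B|: x∈[4,6], y∈[1,6] → 2·5 = 10.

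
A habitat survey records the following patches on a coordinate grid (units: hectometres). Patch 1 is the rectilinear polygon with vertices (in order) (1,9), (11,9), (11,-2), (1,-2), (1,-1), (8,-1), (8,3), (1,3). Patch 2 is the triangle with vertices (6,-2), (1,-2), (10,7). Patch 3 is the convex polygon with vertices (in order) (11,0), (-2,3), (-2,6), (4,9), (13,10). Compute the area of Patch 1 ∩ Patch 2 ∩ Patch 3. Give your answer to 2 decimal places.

The intersection is the polygon with vertices (6,3), (10,7), (8,2.5), (8,3).
By the shoelace formula its area is 4.50.

4.50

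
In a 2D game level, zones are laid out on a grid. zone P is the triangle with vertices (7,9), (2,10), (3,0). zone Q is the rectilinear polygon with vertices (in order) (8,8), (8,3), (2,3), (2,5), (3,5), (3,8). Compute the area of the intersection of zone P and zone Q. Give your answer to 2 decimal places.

13.02

The intersection is the polygon with vertices (2.5,5), (3,5), (3,8), (6.556,8), (4.333,3), (2.7,3).
By the shoelace formula its area is 13.02.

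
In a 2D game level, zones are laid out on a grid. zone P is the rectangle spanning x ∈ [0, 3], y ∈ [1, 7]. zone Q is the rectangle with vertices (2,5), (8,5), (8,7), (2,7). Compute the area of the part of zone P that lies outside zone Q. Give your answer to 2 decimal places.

|zone P∩zone Q|: x∈[2,3], y∈[5,7] → 1·2 = 2.
|zone P| = 18.
|zone P ∖ zone Q| = |zone P| − |zone P∩zone Q| = 18 − 2 = 16.00.

16.00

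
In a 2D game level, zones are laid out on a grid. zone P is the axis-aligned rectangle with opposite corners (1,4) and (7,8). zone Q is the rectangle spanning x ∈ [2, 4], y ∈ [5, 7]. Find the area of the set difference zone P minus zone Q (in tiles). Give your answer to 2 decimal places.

20.00

|zone P∩zone Q|: x∈[2,4], y∈[5,7] → 2·2 = 4.
|zone P| = 24.
|zone P ∖ zone Q| = |zone P| − |zone P∩zone Q| = 24 − 4 = 20.00.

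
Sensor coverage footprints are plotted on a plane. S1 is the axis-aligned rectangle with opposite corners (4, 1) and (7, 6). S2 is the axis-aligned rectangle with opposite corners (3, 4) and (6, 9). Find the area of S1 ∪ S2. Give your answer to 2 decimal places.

By inclusion–exclusion:
Individual areas: |S1| = 15, |S2| = 15.
|S1∩S2|: x∈[4,6], y∈[4,6] → 2·2 = 4.
|S1 ∪ S2| = 30 − 4 = 26.00.

26.00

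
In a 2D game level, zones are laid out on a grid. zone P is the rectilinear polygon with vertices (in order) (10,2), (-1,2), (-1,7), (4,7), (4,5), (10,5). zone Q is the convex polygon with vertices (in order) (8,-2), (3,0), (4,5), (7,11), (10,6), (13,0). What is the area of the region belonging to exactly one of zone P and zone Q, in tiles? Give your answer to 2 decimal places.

|zone P| = 43, |zone Q| = 71, |zone P∩zone Q| = 18.9.
|zone P △ zone Q| = |zone P| + |zone Q| − 2·|zone P∩zone Q| = 43 + 71 − 37.8 = 76.20.

76.20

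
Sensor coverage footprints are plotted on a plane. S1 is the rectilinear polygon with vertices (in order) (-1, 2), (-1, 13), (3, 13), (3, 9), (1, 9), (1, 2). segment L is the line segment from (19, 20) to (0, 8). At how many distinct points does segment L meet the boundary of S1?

The segment meets the boundary at (1,8.632), (1.583,9), (3,9.895).

3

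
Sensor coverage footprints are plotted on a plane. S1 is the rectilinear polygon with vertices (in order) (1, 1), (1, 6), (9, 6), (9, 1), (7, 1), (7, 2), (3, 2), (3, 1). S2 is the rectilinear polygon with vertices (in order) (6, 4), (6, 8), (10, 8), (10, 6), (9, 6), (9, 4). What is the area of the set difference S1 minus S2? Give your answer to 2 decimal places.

30.00

|S1| = 36, |S1∩S2| = 6.
|S1 ∖ S2| = |S1| − |S1∩S2| = 36 − 6 = 30.00.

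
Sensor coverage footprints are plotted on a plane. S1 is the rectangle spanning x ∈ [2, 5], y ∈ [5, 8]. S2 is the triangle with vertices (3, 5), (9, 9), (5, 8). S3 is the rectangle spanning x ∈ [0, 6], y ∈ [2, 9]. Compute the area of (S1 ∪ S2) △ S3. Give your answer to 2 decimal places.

33.42

|S1 ∪ S2| = 12.3333.
|(S1 ∪ S2) ∩ S3| = 10.4583.
|(S1 ∪ S2) △ S3| = 12.3333 + 42 − 20.9167 = 33.42.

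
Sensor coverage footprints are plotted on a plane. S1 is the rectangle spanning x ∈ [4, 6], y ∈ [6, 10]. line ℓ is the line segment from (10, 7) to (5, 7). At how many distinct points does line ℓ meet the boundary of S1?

1

The segment meets the boundary at (6,7).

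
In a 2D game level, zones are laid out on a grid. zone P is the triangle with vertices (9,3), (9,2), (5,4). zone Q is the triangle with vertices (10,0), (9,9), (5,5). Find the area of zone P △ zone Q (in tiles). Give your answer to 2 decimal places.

|zone P| = 2, |zone Q| = 20, |zone P∩zone Q| = 1.6667.
|zone P △ zone Q| = |zone P| + |zone Q| − 2·|zone P∩zone Q| = 2 + 20 − 3.3333 = 18.67.

18.67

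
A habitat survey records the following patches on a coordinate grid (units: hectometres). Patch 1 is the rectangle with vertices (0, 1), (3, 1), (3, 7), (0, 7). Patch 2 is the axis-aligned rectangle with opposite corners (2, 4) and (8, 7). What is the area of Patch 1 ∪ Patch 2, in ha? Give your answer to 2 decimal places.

33.00

By inclusion–exclusion:
Individual areas: |Patch 1| = 18, |Patch 2| = 18.
|Patch 1∩Patch 2|: x∈[2,3], y∈[4,7] → 1·3 = 3.
|Patch 1 ∪ Patch 2| = 36 − 3 = 33.00.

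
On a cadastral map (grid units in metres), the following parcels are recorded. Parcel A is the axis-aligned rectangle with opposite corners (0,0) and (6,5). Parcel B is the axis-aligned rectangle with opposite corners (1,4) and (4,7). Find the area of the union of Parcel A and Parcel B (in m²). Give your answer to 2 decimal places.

36.00

By inclusion–exclusion:
Individual areas: |Parcel A| = 30, |Parcel B| = 9.
|Parcel A∩Parcel B|: x∈[1,4], y∈[4,5] → 3·1 = 3.
|Parcel A ∪ Parcel B| = 39 − 3 = 36.00.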